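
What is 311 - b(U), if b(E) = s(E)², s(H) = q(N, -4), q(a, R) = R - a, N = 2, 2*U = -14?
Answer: 275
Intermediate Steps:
U = -7 (U = (½)*(-14) = -7)
s(H) = -6 (s(H) = -4 - 1*2 = -4 - 2 = -6)
b(E) = 36 (b(E) = (-6)² = 36)
311 - b(U) = 311 - 1*36 = 311 - 36 = 275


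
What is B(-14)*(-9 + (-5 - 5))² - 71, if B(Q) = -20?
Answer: -7291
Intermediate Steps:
B(-14)*(-9 + (-5 - 5))² - 71 = -20*(-9 + (-5 - 5))² - 71 = -20*(-9 - 10)² - 71 = -20*(-19)² - 71 = -20*361 - 71 = -7220 - 71 = -7291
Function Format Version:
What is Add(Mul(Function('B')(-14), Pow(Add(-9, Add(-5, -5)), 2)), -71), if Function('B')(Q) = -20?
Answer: -7291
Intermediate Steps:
Add(Mul(Function('B')(-14), Pow(Add(-9, Add(-5, -5)), 2)), -71) = Add(Mul(-20, Pow(Add(-9, Add(-5, -5)), 2)), -71) = Add(Mul(-20, Pow(Add(-9, -10), 2)), -71) = Add(Mul(-20, Pow(-19, 2)), -71) = Add(Mul(-20, 361), -71) = Add(-7220, -71) = -7291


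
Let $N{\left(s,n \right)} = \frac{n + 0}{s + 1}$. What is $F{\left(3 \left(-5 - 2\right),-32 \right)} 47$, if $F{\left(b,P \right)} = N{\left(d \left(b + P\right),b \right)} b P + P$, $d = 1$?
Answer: $\frac{146264}{13} \approx 11251.0$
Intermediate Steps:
$N{\left(s,n \right)} = \frac{n}{1 + s}$
$F{\left(b,P \right)} = P + \frac{P b^{2}}{1 + P + b}$ ($F{\left(b,P \right)} = \frac{b}{1 + 1 \left(b + P\right)} b P + P = \frac{b}{1 + 1 \left(P + b\right)} b P + P = \frac{b}{1 + \left(P + b\right)} b P + P = \frac{b}{1 + P + b} b P + P = \frac{b^{2}}{1 + P + b} P + P = \frac{P b^{2}}{1 + P + b} + P = P + \frac{P b^{2}}{1 + P + b}$)
$F{\left(3 \left(-5 - 2\right),-32 \right)} 47 = - \frac{32 \left(1 - 32 + 3 \left(-5 - 2\right) + \left(3 \left(-5 - 2\right)\right)^{2}\right)}{1 - 32 + 3 \left(-5 - 2\right)} 47 = - \frac{32 \left(1 - 32 + 3 \left(-7\right) + \left(3 \left(-7\right)\right)^{2}\right)}{1 - 32 + 3 \left(-7\right)} 47 = - \frac{32 \left(1 - 32 - 21 + \left(-21\right)^{2}\right)}{1 - 32 - 21} \cdot 47 = - \frac{32 \left(1 - 32 - 21 + 441\right)}{-52} \cdot 47 = \left(-32\right) \left(- \frac{1}{52}\right) 389 \cdot 47 = \frac{3112}{13} \cdot 47 = \frac{146264}{13}$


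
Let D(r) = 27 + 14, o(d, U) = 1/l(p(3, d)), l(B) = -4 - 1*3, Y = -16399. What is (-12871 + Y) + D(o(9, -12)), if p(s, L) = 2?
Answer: -29229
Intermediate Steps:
l(B) = -7 (l(B) = -4 - 3 = -7)
o(d, U) = -⅐ (o(d, U) = 1/(-7) = -⅐)
D(r) = 41
(-12871 + Y) + D(o(9, -12)) = (-12871 - 16399) + 41 = -29270 + 41 = -29229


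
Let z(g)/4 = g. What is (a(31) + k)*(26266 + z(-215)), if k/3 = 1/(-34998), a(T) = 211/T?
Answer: 31268370985/180823 ≈ 1.7292e+5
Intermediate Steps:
z(g) = 4*g
k = -1/11666 (k = 3/(-34998) = 3*(-1/34998) = -1/11666 ≈ -8.5719e-5)
(a(31) + k)*(26266 + z(-215)) = (211/31 - 1/11666)*(26266 + 4*(-215)) = (211*(1/31) - 1/11666)*(26266 - 860) = (211/31 - 1/11666)*25406 = (2461495/361646)*25406 = 31268370985/180823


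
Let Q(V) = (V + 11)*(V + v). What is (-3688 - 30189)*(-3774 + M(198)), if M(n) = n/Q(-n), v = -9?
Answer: 49989985264/391 ≈ 1.2785e+8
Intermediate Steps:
Q(V) = (-9 + V)*(11 + V) (Q(V) = (V + 11)*(V - 9) = (11 + V)*(-9 + V) = (-9 + V)*(11 + V))
M(n) = n/(-99 + n² - 2*n) (M(n) = n/(-99 + (-n)² + 2*(-n)) = n/(-99 + n² - 2*n))
(-3688 - 30189)*(-3774 + M(198)) = (-3688 - 30189)*(-3774 + 198/(-99 + 198² - 2*198)) = -33877*(-3774 + 198/(-99 + 39204 - 396)) = -33877*(-3774 + 198/38709) = -33877*(-3774 + 198*(1/38709)) = -33877*(-3774 + 2/391) = -33877*(-1475632/391) = 49989985264/391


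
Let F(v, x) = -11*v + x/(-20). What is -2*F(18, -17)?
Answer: 3943/10 ≈ 394.30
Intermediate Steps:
F(v, x) = -11*v - x/20
-2*F(18, -17) = -2*(-11*18 - 1/20*(-17)) = -2*(-198 + 17/20) = -2*(-3943/20) = 3943/10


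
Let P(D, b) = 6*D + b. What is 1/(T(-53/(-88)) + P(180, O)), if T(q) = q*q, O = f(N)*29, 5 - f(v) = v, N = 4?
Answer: 7744/8590905 ≈ 0.00090142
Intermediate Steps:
f(v) = 5 - v
O = 29 (O = (5 - 1*4)*29 = (5 - 4)*29 = 1*29 = 29)
P(D, b) = b + 6*D
T(q) = q**2
1/(T(-53/(-88)) + P(180, O)) = 1/((-53/(-88))**2 + (29 + 6*180)) = 1/((-53*(-1/88))**2 + (29 + 1080)) = 1/((53/88)**2 + 1109) = 1/(2809/7744 + 1109) = 1/(8590905/7744) = 7744/8590905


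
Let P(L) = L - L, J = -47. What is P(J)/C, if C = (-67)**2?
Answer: 0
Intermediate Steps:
C = 4489
P(L) = 0
P(J)/C = 0/4489 = 0*(1/4489) = 0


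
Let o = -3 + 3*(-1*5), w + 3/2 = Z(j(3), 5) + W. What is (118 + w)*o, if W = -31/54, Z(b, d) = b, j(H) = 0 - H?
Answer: -6098/3 ≈ -2032.7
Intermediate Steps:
j(H) = -H
W = -31/54 (W = -31*1/54 = -31/54 ≈ -0.57407)
w = -137/27 (w = -3/2 + (-1*3 - 31/54) = -3/2 + (-3 - 31/54) = -3/2 - 193/54 = -137/27 ≈ -5.0741)
o = -18 (o = -3 + 3*(-5) = -3 - 15 = -18)
(118 + w)*o = (118 - 137/27)*(-18) = (3049/27)*(-18) = -6098/3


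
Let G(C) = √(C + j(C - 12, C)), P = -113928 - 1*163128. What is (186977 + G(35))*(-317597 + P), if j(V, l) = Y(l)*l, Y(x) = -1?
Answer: -111186433981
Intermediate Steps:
j(V, l) = -l
P = -277056 (P = -113928 - 163128 = -277056)
G(C) = 0 (G(C) = √(C - C) = √0 = 0)
(186977 + G(35))*(-317597 + P) = (186977 + 0)*(-317597 - 277056) = 186977*(-594653) = -111186433981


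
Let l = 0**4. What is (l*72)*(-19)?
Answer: 0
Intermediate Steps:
l = 0
(l*72)*(-19) = (0*72)*(-19) = 0*(-19) = 0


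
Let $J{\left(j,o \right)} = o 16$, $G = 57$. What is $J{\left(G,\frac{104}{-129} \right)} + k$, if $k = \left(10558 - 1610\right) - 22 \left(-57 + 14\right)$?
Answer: $\frac{1274662}{129} \approx 9881.1$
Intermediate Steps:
$J{\left(j,o \right)} = 16 o$
$k = 9894$ ($k = 8948 - -946 = 8948 + 946 = 9894$)
$J{\left(G,\frac{104}{-129} \right)} + k = 16 \frac{104}{-129} + 9894 = 16 \cdot 104 \left(- \frac{1}{129}\right) + 9894 = 16 \left(- \frac{104}{129}\right) + 9894 = - \frac{1664}{129} + 9894 = \frac{1274662}{129}$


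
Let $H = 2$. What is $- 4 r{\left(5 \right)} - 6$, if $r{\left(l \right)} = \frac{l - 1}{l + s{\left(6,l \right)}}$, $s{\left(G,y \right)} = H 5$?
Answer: $- \frac{106}{15} \approx -7.0667$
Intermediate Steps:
$s{\left(G,y \right)} = 10$ ($s{\left(G,y \right)} = 2 \cdot 5 = 10$)
$r{\left(l \right)} = \frac{-1 + l}{10 + l}$ ($r{\left(l \right)} = \frac{l - 1}{l + 10} = \frac{-1 + l}{10 + l}$)
$- 4 r{\left(5 \right)} - 6 = - 4 \frac{-1 + 5}{10 + 5} - 6 = - 4 \cdot \frac{1}{15} \cdot 4 - 6 = \left(-4\right) \frac{4}{15} - 6 = - \frac{16}{15} - 6 = - \frac{106}{15}$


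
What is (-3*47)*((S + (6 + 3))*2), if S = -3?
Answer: -1692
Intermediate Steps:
(-3*47)*((S + (6 + 3))*2) = (-3*47)*((-3 + (6 + 3))*2) = -141*(-3 + 9)*2 = -846*2 = -141*12 = -1692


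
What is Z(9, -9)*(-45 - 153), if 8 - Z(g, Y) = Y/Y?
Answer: -1386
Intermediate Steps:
Z(g, Y) = 7 (Z(g, Y) = 8 - Y/Y = 8 - 1*1 = 8 - 1 = 7)
Z(9, -9)*(-45 - 153) = 7*(-45 - 153) = 7*(-198) = -1386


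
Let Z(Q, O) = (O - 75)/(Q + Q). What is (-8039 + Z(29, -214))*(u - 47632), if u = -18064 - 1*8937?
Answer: 34820100783/58 ≈ 6.0035e+8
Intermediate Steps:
Z(Q, O) = (-75 + O)/(2*Q) (Z(Q, O) = (-75 + O)/((2*Q)) = (-75 + O)*(1/(2*Q)) = (-75 + O)/(2*Q))
u = -27001 (u = -18064 - 8937 = -27001)
(-8039 + Z(29, -214))*(u - 47632) = (-8039 + (½)*(-75 - 214)/29)*(-27001 - 47632) = (-8039 + (½)*(1/29)*(-289))*(-74633) = (-8039 - 289/58)*(-74633) = -466551/58*(-74633) = 34820100783/58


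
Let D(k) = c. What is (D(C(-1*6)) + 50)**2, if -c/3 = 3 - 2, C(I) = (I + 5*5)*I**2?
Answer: 2209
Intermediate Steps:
C(I) = I**2*(25 + I) (C(I) = (I + 25)*I**2 = (25 + I)*I**2 = I**2*(25 + I))
c = -3 (c = -3*(3 - 2) = -3*1 = -3)
D(k) = -3
(D(C(-1*6)) + 50)**2 = (-3 + 50)**2 = 47**2 = 2209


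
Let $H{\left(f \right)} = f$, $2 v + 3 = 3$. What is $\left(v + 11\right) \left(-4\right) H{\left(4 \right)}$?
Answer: $-176$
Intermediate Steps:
$v = 0$ ($v = - \frac{3}{2} + \frac{1}{2} \cdot 3 = - \frac{3}{2} + \frac{3}{2} = 0$)
$\left(v + 11\right) \left(-4\right) H{\left(4 \right)} = \left(0 + 11\right) \left(-4\right) 4 = 11 \left(-4\right) 4 = \left(-44\right) 4 = -176$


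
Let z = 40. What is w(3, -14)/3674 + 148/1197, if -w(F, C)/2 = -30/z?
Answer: 1091095/8795556 ≈ 0.12405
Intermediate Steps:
w(F, C) = 3/2 (w(F, C) = -(-60)/40 = -2*(-¾) = 3/2)
w(3, -14)/3674 + 148/1197 = (3/2)/3674 + 148/1197 = (3/2)*(1/3674) + 148*(1/1197) = 3/7348 + 148/1197 = 1091095/8795556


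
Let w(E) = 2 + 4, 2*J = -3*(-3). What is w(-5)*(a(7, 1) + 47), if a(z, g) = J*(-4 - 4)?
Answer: 66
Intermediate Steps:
J = 9/2 (J = (-3*(-3))/2 = (½)*9 = 9/2 ≈ 4.5000)
w(E) = 6
a(z, g) = -36 (a(z, g) = 9*(-4 - 4)/2 = (9/2)*(-8) = -36)
w(-5)*(a(7, 1) + 47) = 6*(-36 + 47) = 6*11 = 66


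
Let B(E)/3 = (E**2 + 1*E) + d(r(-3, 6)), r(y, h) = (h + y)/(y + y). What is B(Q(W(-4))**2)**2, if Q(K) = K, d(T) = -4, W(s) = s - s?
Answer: 144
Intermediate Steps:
r(y, h) = (h + y)/(2*y) (r(y, h) = (h + y)/((2*y)) = (h + y)*(1/(2*y)) = (h + y)/(2*y))
W(s) = 0
B(E) = -12 + 3*E + 3*E**2 (B(E) = 3*((E**2 + 1*E) - 4) = 3*((E**2 + E) - 4) = 3*((E + E**2) - 4) = 3*(-4 + E + E**2) = -12 + 3*E + 3*E**2)
B(Q(W(-4))**2)**2 = (-12 + 3*0**2 + 3*(0**2)**2)**2 = (-12 + 3*0 + 3*0**2)**2 = (-12 + 0 + 3*0)**2 = (-12 + 0 + 0)**2 = (-12)**2 = 144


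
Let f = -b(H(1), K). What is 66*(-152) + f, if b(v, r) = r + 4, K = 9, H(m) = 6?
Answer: -10045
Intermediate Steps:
b(v, r) = 4 + r
f = -13 (f = -(4 + 9) = -1*13 = -13)
66*(-152) + f = 66*(-152) - 13 = -10032 - 13 = -10045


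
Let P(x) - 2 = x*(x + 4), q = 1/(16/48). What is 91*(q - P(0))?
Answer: 91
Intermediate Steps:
q = 3 (q = 1/(16*(1/48)) = 1/(1/3) = 3)
P(x) = 2 + x*(4 + x) (P(x) = 2 + x*(x + 4) = 2 + x*(4 + x))
91*(q - P(0)) = 91*(3 - (2 + 0**2 + 4*0)) = 91*(3 - (2 + 0 + 0)) = 91*(3 - 1*2) = 91*(3 - 2) = 91*1 = 91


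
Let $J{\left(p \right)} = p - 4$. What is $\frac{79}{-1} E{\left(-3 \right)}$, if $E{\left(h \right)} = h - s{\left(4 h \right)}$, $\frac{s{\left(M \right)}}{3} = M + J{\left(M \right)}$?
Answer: $-6399$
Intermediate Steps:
$J{\left(p \right)} = -4 + p$
$s{\left(M \right)} = -12 + 6 M$ ($s{\left(M \right)} = 3 \left(M + \left(-4 + M\right)\right) = 3 \left(-4 + 2 M\right) = -12 + 6 M$)
$E{\left(h \right)} = 12 - 23 h$ ($E{\left(h \right)} = h - \left(-12 + 6 \cdot 4 h\right) = h - \left(-12 + 24 h\right) = 12 - 23 h$)
$\frac{79}{-1} E{\left(-3 \right)} = \frac{79}{-1} \left(12 - -69\right) = 79 \left(-1\right) \left(12 + 69\right) = \left(-79\right) 81 = -6399$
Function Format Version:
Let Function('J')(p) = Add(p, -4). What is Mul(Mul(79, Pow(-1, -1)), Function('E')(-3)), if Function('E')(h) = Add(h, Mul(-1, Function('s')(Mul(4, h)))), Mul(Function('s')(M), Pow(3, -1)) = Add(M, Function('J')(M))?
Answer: -6399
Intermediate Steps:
Function('J')(p) = Add(-4, p)
Function('s')(M) = Add(-12, Mul(6, M)) (Function('s')(M) = Mul(3, Add(M, Add(-4, M))) = Mul(3, Add(-4, Mul(2, M))) = Add(-12, Mul(6, M)))
Function('E')(h) = Add(12, Mul(-23, h)) (Function('E')(h) = Add(h, Mul(-1, Add(-12, Mul(6, Mul(4, h))))) = Add(h, Mul(-1, Add(-12, Mul(24, h)))) = Add(h, Add(12, Mul(-24, h))) = Add(12, Mul(-23, h)))
Mul(Mul(79, Pow(-1, -1)), Function('E')(-3)) = Mul(Mul(79, Pow(-1, -1)), Add(12, Mul(-23, -3))) = Mul(Mul(79, -1), Add(12, 69)) = Mul(-79, 81) = -6399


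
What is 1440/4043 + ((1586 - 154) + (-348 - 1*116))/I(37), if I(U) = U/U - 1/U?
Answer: 36213982/36387 ≈ 995.25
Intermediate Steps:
I(U) = 1 - 1/U
1440/4043 + ((1586 - 154) + (-348 - 1*116))/I(37) = 1440/4043 + ((1586 - 154) + (-348 - 1*116))/(((-1 + 37)/37)) = 1440*(1/4043) + (1432 + (-348 - 116))/(((1/37)*36)) = 1440/4043 + (1432 - 464)/(36/37) = 1440/4043 + 968*(37/36) = 1440/4043 + 8954/9 = 36213982/36387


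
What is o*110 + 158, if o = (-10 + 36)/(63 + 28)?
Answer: 1326/7 ≈ 189.43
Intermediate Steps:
o = 2/7 (o = 26/91 = 26*(1/91) = 2/7 ≈ 0.28571)
o*110 + 158 = (2/7)*110 + 158 = 220/7 + 158 = 1326/7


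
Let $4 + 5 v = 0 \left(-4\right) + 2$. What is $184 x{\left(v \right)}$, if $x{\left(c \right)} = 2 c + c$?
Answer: $- \frac{1104}{5} \approx -220.8$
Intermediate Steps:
$v = - \frac{2}{5}$ ($v = - \frac{4}{5} + \frac{0 \left(-4\right) + 2}{5} = - \frac{4}{5} + \frac{0 + 2}{5} = - \frac{4}{5} + \frac{1}{5} \cdot 2 = - \frac{4}{5} + \frac{2}{5} = - \frac{2}{5} \approx -0.4$)
$x{\left(c \right)} = 3 c$
$184 x{\left(v \right)} = 184 \cdot 3 \left(- \frac{2}{5}\right) = 184 \left(- \frac{6}{5}\right) = - \frac{1104}{5}$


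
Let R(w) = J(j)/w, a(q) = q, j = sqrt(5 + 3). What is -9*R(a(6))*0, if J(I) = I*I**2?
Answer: 0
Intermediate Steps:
j = 2*sqrt(2) (j = sqrt(8) = 2*sqrt(2) ≈ 2.8284)
J(I) = I**3
R(w) = 16*sqrt(2)/w (R(w) = (2*sqrt(2))**3/w = (16*sqrt(2))/w = 16*sqrt(2)/w)
-9*R(a(6))*0 = -144*sqrt(2)/6*0 = -24*sqrt(2)*0 = 0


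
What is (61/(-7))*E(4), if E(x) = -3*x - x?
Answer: 976/7 ≈ 139.43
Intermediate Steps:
E(x) = -4*x
(61/(-7))*E(4) = (61/(-7))*(-4*4) = (61*(-⅐))*(-16) = -61/7*(-16) = 976/7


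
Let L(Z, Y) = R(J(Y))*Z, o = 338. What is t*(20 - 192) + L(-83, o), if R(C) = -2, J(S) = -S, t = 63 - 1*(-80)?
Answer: -24430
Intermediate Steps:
t = 143 (t = 63 + 80 = 143)
L(Z, Y) = -2*Z
t*(20 - 192) + L(-83, o) = 143*(20 - 192) - 2*(-83) = 143*(-172) + 166 = -24596 + 166 = -24430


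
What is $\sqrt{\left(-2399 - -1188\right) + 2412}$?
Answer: $\sqrt{1201} \approx 34.655$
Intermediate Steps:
$\sqrt{\left(-2399 - -1188\right) + 2412} = \sqrt{\left(-2399 + 1188\right) + 2412} = \sqrt{-1211 + 2412} = \sqrt{1201}$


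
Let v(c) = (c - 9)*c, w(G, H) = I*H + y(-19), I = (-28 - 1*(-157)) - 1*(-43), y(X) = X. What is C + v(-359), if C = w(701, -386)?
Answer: 65701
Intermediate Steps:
I = 172 (I = (-28 + 157) + 43 = 129 + 43 = 172)
w(G, H) = -19 + 172*H (w(G, H) = 172*H - 19 = -19 + 172*H)
v(c) = c*(-9 + c) (v(c) = (-9 + c)*c = c*(-9 + c))
C = -66411 (C = -19 + 172*(-386) = -19 - 66392 = -66411)
C + v(-359) = -66411 - 359*(-9 - 359) = -66411 - 359*(-368) = -66411 + 132112 = 65701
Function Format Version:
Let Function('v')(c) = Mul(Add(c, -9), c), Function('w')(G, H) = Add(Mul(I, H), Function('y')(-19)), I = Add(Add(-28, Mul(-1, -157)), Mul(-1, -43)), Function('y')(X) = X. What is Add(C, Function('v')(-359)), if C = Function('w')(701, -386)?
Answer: 65701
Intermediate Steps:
I = 172 (I = Add(Add(-28, 157), 43) = Add(129, 43) = 172)
Function('w')(G, H) = Add(-19, Mul(172, H)) (Function('w')(G, H) = Add(Mul(172, H), -19) = Add(-19, Mul(172, H)))
Function('v')(c) = Mul(c, Add(-9, c)) (Function('v')(c) = Mul(Add(-9, c), c) = Mul(c, Add(-9, c)))
C = -66411 (C = Add(-19, Mul(172, -386)) = Add(-19, -66392) = -66411)
Add(C, Function('v')(-359)) = Add(-66411, Mul(-359, Add(-9, -359))) = Add(-66411, Mul(-359, -368)) = Add(-66411, 132112) = 65701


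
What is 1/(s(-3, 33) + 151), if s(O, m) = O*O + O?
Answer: 1/157 ≈ 0.0063694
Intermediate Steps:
s(O, m) = O + O² (s(O, m) = O² + O = O + O²)
1/(s(-3, 33) + 151) = 1/(-3*(1 - 3) + 151) = 1/(-3*(-2) + 151) = 1/(6 + 151) = 1/157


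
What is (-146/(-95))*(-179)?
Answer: -26134/95 ≈ -275.09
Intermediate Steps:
(-146/(-95))*(-179) = -1/95*(-146)*(-179) = (146/95)*(-179) = -26134/95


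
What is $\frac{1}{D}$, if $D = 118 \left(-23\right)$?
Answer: $- \frac{1}{2714} \approx -0.00036846$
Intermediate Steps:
$D = -2714$
$\frac{1}{D} = \frac{1}{-2714} = - \frac{1}{2714}$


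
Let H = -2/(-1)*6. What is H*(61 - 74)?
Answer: -156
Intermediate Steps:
H = 12 (H = -2*(-1)*6 = 2*6 = 12)
H*(61 - 74) = 12*(61 - 74) = 12*(-13) = -156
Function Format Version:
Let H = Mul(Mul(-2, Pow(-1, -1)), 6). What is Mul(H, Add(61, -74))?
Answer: -156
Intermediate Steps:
H = 12 (H = Mul(Mul(-2, -1), 6) = Mul(2, 6) = 12)
Mul(H, Add(61, -74)) = Mul(12, Add(61, -74)) = Mul(12, -13) = -156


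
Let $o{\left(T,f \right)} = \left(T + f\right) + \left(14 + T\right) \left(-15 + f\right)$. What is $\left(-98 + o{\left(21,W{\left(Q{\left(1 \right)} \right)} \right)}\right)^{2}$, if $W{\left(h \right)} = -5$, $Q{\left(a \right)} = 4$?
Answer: $611524$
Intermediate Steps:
$o{\left(T,f \right)} = T + f + \left(-15 + f\right) \left(14 + T\right)$ ($o{\left(T,f \right)} = \left(T + f\right) + \left(-15 + f\right) \left(14 + T\right) = T + f + \left(-15 + f\right) \left(14 + T\right)$)
$\left(-98 + o{\left(21,W{\left(Q{\left(1 \right)} \right)} \right)}\right)^{2} = \left(-98 + \left(-210 - 294 + 15 \left(-5\right) + 21 \left(-5\right)\right)\right)^{2} = \left(-98 - 684\right)^{2} = \left(-782\right)^{2} = 611524$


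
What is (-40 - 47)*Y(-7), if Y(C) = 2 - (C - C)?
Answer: -174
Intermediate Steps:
Y(C) = 2 (Y(C) = 2 - 1*0 = 2 + 0 = 2)
(-40 - 47)*Y(-7) = (-40 - 47)*2 = -87*2 = -174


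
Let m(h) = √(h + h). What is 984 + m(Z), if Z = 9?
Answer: 984 + 3*√2 ≈ 988.24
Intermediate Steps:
m(h) = √2*√h (m(h) = √(2*h) = √2*√h)
984 + m(Z) = 984 + √2*√9 = 984 + √2*3 = 984 + 3*√2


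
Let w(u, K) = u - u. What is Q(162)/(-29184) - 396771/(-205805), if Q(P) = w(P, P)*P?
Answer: 396771/205805 ≈ 1.9279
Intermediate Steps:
w(u, K) = 0
Q(P) = 0 (Q(P) = 0*P = 0)
Q(162)/(-29184) - 396771/(-205805) = 0/(-29184) - 396771/(-205805) = 0*(-1/29184) - 396771*(-1/205805) = 0 + 396771/205805 = 396771/205805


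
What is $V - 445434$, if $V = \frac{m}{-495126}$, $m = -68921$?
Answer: $- \frac{220545885763}{495126} \approx -4.4543 \cdot 10^{5}$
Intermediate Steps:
$V = \frac{68921}{495126}$ ($V = - \frac{68921}{-495126} = \left(-68921\right) \left(- \frac{1}{495126}\right) = \frac{68921}{495126} \approx 0.1392$)
$V - 445434 = \frac{68921}{495126} - 445434 = - \frac{220545885763}{495126}$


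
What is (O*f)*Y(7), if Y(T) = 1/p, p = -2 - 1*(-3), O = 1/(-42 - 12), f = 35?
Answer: -35/54 ≈ -0.64815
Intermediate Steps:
O = -1/54 (O = 1/(-54) = -1/54 ≈ -0.018519)
p = 1 (p = -2 + 3 = 1)
Y(T) = 1 (Y(T) = 1/1 = 1)
(O*f)*Y(7) = -1/54*35*1 = -35/54*1 = -35/54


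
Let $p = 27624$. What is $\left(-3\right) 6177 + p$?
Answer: $9093$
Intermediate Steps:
$\left(-3\right) 6177 + p = \left(-3\right) 6177 + 27624 = -18531 + 27624 = 9093$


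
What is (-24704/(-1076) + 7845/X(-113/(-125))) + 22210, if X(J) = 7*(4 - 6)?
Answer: 81619019/3766 ≈ 21673.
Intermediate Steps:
X(J) = -14 (X(J) = 7*(-2) = -14)
(-24704/(-1076) + 7845/X(-113/(-125))) + 22210 = (-24704/(-1076) + 7845/(-14)) + 22210 = (-24704*(-1/1076) + 7845*(-1/14)) + 22210 = (6176/269 - 7845/14) + 22210 = -2023841/3766 + 22210 = 81619019/3766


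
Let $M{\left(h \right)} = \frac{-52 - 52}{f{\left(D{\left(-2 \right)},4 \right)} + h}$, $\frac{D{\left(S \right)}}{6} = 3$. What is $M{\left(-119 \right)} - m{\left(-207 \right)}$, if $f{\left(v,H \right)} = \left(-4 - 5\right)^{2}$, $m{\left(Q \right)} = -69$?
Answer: $\frac{1363}{19} \approx 71.737$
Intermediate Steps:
$D{\left(S \right)} = 18$ ($D{\left(S \right)} = 6 \cdot 3 = 18$)
$f{\left(v,H \right)} = 81$ ($f{\left(v,H \right)} = \left(-9\right)^{2} = 81$)
$M{\left(h \right)} = - \frac{104}{81 + h}$ ($M{\left(h \right)} = \frac{-52 - 52}{81 + h} = - \frac{104}{81 + h}$)
$M{\left(-119 \right)} - m{\left(-207 \right)} = - \frac{104}{81 - 119} - -69 = - \frac{104}{-38} + 69 = \left(-104\right) \left(- \frac{1}{38}\right) + 69 = \frac{52}{19} + 69 = \frac{1363}{19}$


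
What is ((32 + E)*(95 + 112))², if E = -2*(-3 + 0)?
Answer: 61873956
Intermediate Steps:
E = 6 (E = -2*(-3) = 6)
((32 + E)*(95 + 112))² = ((32 + 6)*(95 + 112))² = (38*207)² = 7866² = 61873956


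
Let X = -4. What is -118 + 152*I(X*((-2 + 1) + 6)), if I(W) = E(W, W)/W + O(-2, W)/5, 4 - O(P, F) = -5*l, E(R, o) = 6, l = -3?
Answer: -498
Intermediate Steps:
O(P, F) = -11 (O(P, F) = 4 - (-5)*(-3) = 4 - 1*15 = 4 - 15 = -11)
I(W) = -11/5 + 6/W (I(W) = 6/W - 11/5 = -11/5 + 6/W)
-118 + 152*I(X*((-2 + 1) + 6)) = -118 + 152*(-11/5 + 6/((-4*((-2 + 1) + 6)))) = -118 + 152*(-11/5 + 6/((-4*(-1 + 6)))) = -118 + 152*(-11/5 + 6/((-4*5))) = -118 + 152*(-11/5 + 6/(-20)) = -118 + 152*(-11/5 + 6*(-1/20)) = -118 + 152*(-11/5 - 3/10) = -118 + 152*(-5/2) = -118 - 380 = -498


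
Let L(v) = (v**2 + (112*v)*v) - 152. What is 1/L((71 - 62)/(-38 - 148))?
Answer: -3844/583271 ≈ -0.0065904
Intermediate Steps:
L(v) = -152 + 113*v**2 (L(v) = (v**2 + 112*v**2) - 152 = 113*v**2 - 152 = -152 + 113*v**2)
1/L((71 - 62)/(-38 - 148)) = 1/(-152 + 113*((71 - 62)/(-38 - 148))**2) = 1/(-152 + 113*(9/(-186))**2) = 1/(-152 + 113*(9*(-1/186))**2) = 1/(-152 + 113*(-3/62)**2) = 1/(-152 + 113*(9/3844)) = 1/(-152 + 1017/3844) = 1/(-583271/3844) = -3844/583271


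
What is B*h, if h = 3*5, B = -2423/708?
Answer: -12115/236 ≈ -51.335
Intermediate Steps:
B = -2423/708 (B = -2423*1/708 = -2423/708 ≈ -3.4223)
h = 15
B*h = -2423/708*15 = -12115/236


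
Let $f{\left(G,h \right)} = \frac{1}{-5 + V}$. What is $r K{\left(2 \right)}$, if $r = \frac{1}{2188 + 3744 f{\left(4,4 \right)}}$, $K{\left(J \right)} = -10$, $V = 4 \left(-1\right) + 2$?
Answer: $- \frac{35}{5786} \approx -0.0060491$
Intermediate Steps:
$V = -2$ ($V = -4 + 2 = -2$)
$f{\left(G,h \right)} = - \frac{1}{7}$ ($f{\left(G,h \right)} = \frac{1}{-5 - 2} = \frac{1}{-7} = - \frac{1}{7}$)
$r = \frac{7}{11572}$ ($r = \frac{1}{2188 + 3744 \left(- \frac{1}{7}\right)} = \frac{1}{2188 - \frac{3744}{7}} = \frac{1}{\frac{11572}{7}} = \frac{7}{11572} \approx 0.00060491$)
$r K{\left(2 \right)} = \frac{7}{11572} \left(-10\right) = - \frac{35}{5786}$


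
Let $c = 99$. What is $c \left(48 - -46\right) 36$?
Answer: $335016$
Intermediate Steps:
$c \left(48 - -46\right) 36 = 99 \left(48 - -46\right) 36 = 99 \left(48 + 46\right) 36 = 99 \cdot 94 \cdot 36 = 9306 \cdot 36 = 335016$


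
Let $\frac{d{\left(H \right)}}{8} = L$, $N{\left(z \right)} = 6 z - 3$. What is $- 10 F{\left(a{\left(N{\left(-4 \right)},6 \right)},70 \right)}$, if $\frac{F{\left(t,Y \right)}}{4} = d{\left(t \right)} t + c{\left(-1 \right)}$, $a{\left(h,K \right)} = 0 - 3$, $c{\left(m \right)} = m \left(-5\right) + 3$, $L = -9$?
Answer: $-8960$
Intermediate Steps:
$N{\left(z \right)} = -3 + 6 z$
$d{\left(H \right)} = -72$ ($d{\left(H \right)} = 8 \left(-9\right) = -72$)
$c{\left(m \right)} = 3 - 5 m$ ($c{\left(m \right)} = - 5 m + 3 = 3 - 5 m$)
$a{\left(h,K \right)} = -3$
$F{\left(t,Y \right)} = 32 - 288 t$ ($F{\left(t,Y \right)} = 4 \left(- 72 t + \left(3 - -5\right)\right) = 4 \left(- 72 t + \left(3 + 5\right)\right) = 4 \left(- 72 t + 8\right) = 4 \left(8 - 72 t\right) = 32 - 288 t$)
$- 10 F{\left(a{\left(N{\left(-4 \right)},6 \right)},70 \right)} = - 10 \left(32 - -864\right) = - 10 \left(32 + 864\right) = \left(-10\right) 896 = -8960$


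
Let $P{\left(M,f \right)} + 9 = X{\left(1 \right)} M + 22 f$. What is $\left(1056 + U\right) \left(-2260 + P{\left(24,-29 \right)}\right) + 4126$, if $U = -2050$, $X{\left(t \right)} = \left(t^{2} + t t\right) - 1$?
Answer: $2869828$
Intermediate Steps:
$X{\left(t \right)} = -1 + 2 t^{2}$ ($X{\left(t \right)} = \left(t^{2} + t^{2}\right) - 1 = 2 t^{2} - 1 = -1 + 2 t^{2}$)
$P{\left(M,f \right)} = -9 + M + 22 f$ ($P{\left(M,f \right)} = -9 + \left(\left(-1 + 2 \cdot 1^{2}\right) M + 22 f\right) = -9 + \left(\left(-1 + 2 \cdot 1\right) M + 22 f\right) = -9 + \left(\left(-1 + 2\right) M + 22 f\right) = -9 + \left(1 M + 22 f\right) = -9 + \left(M + 22 f\right) = -9 + M + 22 f$)
$\left(1056 + U\right) \left(-2260 + P{\left(24,-29 \right)}\right) + 4126 = \left(1056 - 2050\right) \left(-2260 + \left(-9 + 24 + 22 \left(-29\right)\right)\right) + 4126 = - 994 \left(-2260 - 623\right) + 4126 = \left(-994\right) \left(-2883\right) + 4126 = 2865702 + 4126 = 2869828$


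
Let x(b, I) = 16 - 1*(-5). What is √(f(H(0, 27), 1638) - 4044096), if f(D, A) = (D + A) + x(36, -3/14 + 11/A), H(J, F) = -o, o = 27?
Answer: 4*I*√252654 ≈ 2010.6*I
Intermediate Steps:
x(b, I) = 21 (x(b, I) = 16 + 5 = 21)
H(J, F) = -27 (H(J, F) = -1*27 = -27)
f(D, A) = 21 + A + D (f(D, A) = (D + A) + 21 = (A + D) + 21 = 21 + A + D)
√(f(H(0, 27), 1638) - 4044096) = √((21 + 1638 - 27) - 4044096) = √(1632 - 4044096) = √(-4042464) = 4*I*√252654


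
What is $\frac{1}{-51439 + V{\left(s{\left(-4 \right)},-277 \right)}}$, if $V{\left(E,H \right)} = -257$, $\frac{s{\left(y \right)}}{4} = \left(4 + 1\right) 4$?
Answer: $- \frac{1}{51696} \approx -1.9344 \cdot 10^{-5}$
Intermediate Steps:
$s{\left(y \right)} = 80$ ($s{\left(y \right)} = 4 \left(4 + 1\right) 4 = 4 \cdot 5 \cdot 4 = 4 \cdot 20 = 80$)
$\frac{1}{-51439 + V{\left(s{\left(-4 \right)},-277 \right)}} = \frac{1}{-51439 - 257} = \frac{1}{-51696} = - \frac{1}{51696}$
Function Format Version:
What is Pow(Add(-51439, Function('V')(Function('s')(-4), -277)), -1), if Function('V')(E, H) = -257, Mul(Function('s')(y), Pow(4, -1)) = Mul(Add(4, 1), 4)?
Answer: Rational(-1, 51696) ≈ -1.9344e-5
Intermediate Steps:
Function('s')(y) = 80 (Function('s')(y) = Mul(4, Mul(Add(4, 1), 4)) = Mul(4, Mul(5, 4)) = Mul(4, 20) = 80)
Pow(Add(-51439, Function('V')(Function('s')(-4), -277)), -1) = Pow(Add(-51439, -257), -1) = Pow(-51696, -1) = Rational(-1, 51696)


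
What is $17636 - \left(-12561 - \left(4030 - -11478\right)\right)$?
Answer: $45705$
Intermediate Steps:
$17636 - \left(-12561 - \left(4030 - -11478\right)\right) = 17636 - \left(-12561 - \left(4030 + 11478\right)\right) = 17636 - \left(-12561 - 15508\right) = 17636 - -28069 = 17636 + 28069 = 45705$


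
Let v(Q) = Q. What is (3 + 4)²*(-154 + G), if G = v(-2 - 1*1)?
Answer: -7693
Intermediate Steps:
G = -3 (G = -2 - 1*1 = -2 - 1 = -3)
(3 + 4)²*(-154 + G) = (3 + 4)²*(-154 - 3) = 7²*(-157) = 49*(-157) = -7693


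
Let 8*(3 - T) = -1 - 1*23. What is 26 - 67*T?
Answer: -376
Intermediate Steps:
T = 6 (T = 3 - (-1 - 1*23)/8 = 3 - (-1 - 23)/8 = 3 - ⅛*(-24) = 3 + 3 = 6)
26 - 67*T = 26 - 67*6 = 26 - 402 = -376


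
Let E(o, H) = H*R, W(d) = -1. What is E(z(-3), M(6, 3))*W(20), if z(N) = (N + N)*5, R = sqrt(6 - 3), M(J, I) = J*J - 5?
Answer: -31*sqrt(3) ≈ -53.694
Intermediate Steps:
M(J, I) = -5 + J**2 (M(J, I) = J**2 - 5 = -5 + J**2)
R = sqrt(3) ≈ 1.7320
z(N) = 10*N (z(N) = (2*N)*5 = 10*N)
E(o, H) = H*sqrt(3)
E(z(-3), M(6, 3))*W(20) = ((-5 + 6**2)*sqrt(3))*(-1) = ((-5 + 36)*sqrt(3))*(-1) = (31*sqrt(3))*(-1) = -31*sqrt(3)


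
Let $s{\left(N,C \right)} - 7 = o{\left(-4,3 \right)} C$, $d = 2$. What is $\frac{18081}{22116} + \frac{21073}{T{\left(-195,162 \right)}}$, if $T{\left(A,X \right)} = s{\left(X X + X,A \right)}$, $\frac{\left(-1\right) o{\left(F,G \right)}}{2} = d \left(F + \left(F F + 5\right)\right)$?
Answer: $\frac{235310365}{97804324} \approx 2.4059$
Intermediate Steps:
$o{\left(F,G \right)} = -20 - 4 F - 4 F^{2}$ ($o{\left(F,G \right)} = - 2 \cdot 2 \left(F + \left(F F + 5\right)\right) = - 2 \cdot 2 \left(F + \left(F^{2} + 5\right)\right) = - 2 \cdot 2 \left(F + \left(5 + F^{2}\right)\right) = - 2 \cdot 2 \left(5 + F + F^{2}\right) = - 2 \left(10 + 2 F + 2 F^{2}\right) = -20 - 4 F - 4 F^{2}$)
$s{\left(N,C \right)} = 7 - 68 C$ ($s{\left(N,C \right)} = 7 + \left(-20 - -16 - 4 \left(-4\right)^{2}\right) C = 7 + \left(-20 + 16 - 64\right) C = 7 - 68 C$)
$T{\left(A,X \right)} = 7 - 68 A$
$\frac{18081}{22116} + \frac{21073}{T{\left(-195,162 \right)}} = \frac{18081}{22116} + \frac{21073}{7 - -13260} = 18081 \cdot \frac{1}{22116} + \frac{21073}{7 + 13260} = \frac{6027}{7372} + \frac{21073}{13267} = \frac{235310365}{97804324}$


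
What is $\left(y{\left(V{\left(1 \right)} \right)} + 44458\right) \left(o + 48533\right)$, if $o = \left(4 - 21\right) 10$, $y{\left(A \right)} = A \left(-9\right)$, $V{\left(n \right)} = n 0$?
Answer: $2150122254$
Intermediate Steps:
$V{\left(n \right)} = 0$
$y{\left(A \right)} = - 9 A$
$o = -170$ ($o = \left(-17\right) 10 = -170$)
$\left(y{\left(V{\left(1 \right)} \right)} + 44458\right) \left(o + 48533\right) = \left(\left(-9\right) 0 + 44458\right) \left(-170 + 48533\right) = \left(0 + 44458\right) 48363 = 44458 \cdot 48363 = 2150122254$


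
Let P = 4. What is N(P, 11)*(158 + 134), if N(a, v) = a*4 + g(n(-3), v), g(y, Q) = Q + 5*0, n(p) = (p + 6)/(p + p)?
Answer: 7884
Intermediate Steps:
n(p) = (6 + p)/(2*p) (n(p) = (6 + p)/((2*p)) = (6 + p)*(1/(2*p)) = (6 + p)/(2*p))
g(y, Q) = Q (g(y, Q) = Q + 0 = Q)
N(a, v) = v + 4*a (N(a, v) = a*4 + v = 4*a + v = v + 4*a)
N(P, 11)*(158 + 134) = (11 + 4*4)*(158 + 134) = (11 + 16)*292 = 27*292 = 7884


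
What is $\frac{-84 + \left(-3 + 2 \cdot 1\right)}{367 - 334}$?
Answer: $- \frac{85}{33} \approx -2.5758$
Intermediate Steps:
$\frac{-84 + \left(-3 + 2 \cdot 1\right)}{367 - 334} = \frac{-84 + \left(-3 + 2\right)}{33} = \left(-84 - 1\right) \frac{1}{33} = \left(-85\right) \frac{1}{33} = - \frac{85}{33}$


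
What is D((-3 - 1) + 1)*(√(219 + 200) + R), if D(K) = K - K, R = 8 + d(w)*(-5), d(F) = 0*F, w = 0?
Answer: 0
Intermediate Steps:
d(F) = 0
R = 8 (R = 8 + 0*(-5) = 8 + 0 = 8)
D(K) = 0
D((-3 - 1) + 1)*(√(219 + 200) + R) = 0*(√(219 + 200) + 8) = 0*(√419 + 8) = 0*(8 + √419) = 0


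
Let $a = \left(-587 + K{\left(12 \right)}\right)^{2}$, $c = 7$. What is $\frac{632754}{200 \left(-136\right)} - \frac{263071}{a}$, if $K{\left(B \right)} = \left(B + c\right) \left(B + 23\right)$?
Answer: $- \frac{1375650817}{20685600} \approx -66.503$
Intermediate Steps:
$K{\left(B \right)} = \left(7 + B\right) \left(23 + B\right)$ ($K{\left(B \right)} = \left(B + 7\right) \left(B + 23\right) = \left(7 + B\right) \left(23 + B\right)$)
$a = 6084$ ($a = \left(-587 + \left(161 + 12^{2} + 30 \cdot 12\right)\right)^{2} = \left(-587 + \left(161 + 144 + 360\right)\right)^{2} = \left(-587 + 665\right)^{2} = 78^{2} = 6084$)
$\frac{632754}{200 \left(-136\right)} - \frac{263071}{a} = \frac{632754}{200 \left(-136\right)} - \frac{263071}{6084} = \frac{632754}{-27200} - \frac{263071}{6084} = 632754 \left(- \frac{1}{27200}\right) - \frac{263071}{6084} = - \frac{316377}{13600} - \frac{263071}{6084} = - \frac{1375650817}{20685600}$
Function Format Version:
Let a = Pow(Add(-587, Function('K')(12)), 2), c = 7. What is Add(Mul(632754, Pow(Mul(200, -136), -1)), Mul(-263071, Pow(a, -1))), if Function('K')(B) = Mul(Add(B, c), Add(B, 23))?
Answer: Rational(-1375650817, 20685600) ≈ -66.503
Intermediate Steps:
Function('K')(B) = Mul(Add(7, B), Add(23, B)) (Function('K')(B) = Mul(Add(B, 7), Add(B, 23)) = Mul(Add(7, B), Add(23, B)))
a = 6084 (a = Pow(Add(-587, Add(161, Pow(12, 2), Mul(30, 12))), 2) = Pow(Add(-587, Add(161, 144, 360)), 2) = Pow(Add(-587, 665), 2) = Pow(78, 2) = 6084)
Add(Mul(632754, Pow(Mul(200, -136), -1)), Mul(-263071, Pow(a, -1))) = Add(Mul(632754, Pow(Mul(200, -136), -1)), Mul(-263071, Pow(6084, -1))) = Add(Mul(632754, Pow(-27200, -1)), Mul(-263071, Rational(1, 6084))) = Add(Mul(632754, Rational(-1, 27200)), Rational(-263071, 6084)) = Add(Rational(-316377, 13600), Rational(-263071, 6084)) = Rational(-1375650817, 20685600)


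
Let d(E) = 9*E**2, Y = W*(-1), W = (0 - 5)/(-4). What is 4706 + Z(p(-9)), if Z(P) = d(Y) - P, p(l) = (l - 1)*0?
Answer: 75521/16 ≈ 4720.1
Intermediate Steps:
W = 5/4 (W = -5*(-1/4) = 5/4 ≈ 1.2500)
p(l) = 0 (p(l) = (-1 + l)*0 = 0)
Y = -5/4 (Y = (5/4)*(-1) = -5/4 ≈ -1.2500)
Z(P) = 225/16 - P (Z(P) = 9*(-5/4)**2 - P = 9*(25/16) - P = 225/16 - P)
4706 + Z(p(-9)) = 4706 + (225/16 - 1*0) = 4706 + (225/16 + 0) = 4706 + 225/16 = 75521/16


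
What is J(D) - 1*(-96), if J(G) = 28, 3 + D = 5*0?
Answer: 124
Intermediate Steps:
D = -3 (D = -3 + 5*0 = -3 + 0 = -3)
J(D) - 1*(-96) = 28 - 1*(-96) = 28 + 96 = 124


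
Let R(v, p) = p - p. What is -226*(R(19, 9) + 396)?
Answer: -89496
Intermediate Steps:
R(v, p) = 0
-226*(R(19, 9) + 396) = -226*(0 + 396) = -226*396 = -89496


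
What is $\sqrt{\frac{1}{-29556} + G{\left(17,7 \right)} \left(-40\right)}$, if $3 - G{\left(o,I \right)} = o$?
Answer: $\frac{\sqrt{13588665739}}{4926} \approx 23.664$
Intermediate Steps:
$G{\left(o,I \right)} = 3 - o$
$\sqrt{\frac{1}{-29556} + G{\left(17,7 \right)} \left(-40\right)} = \sqrt{\frac{1}{-29556} + \left(3 - 17\right) \left(-40\right)} = \sqrt{- \frac{1}{29556} + \left(3 - 17\right) \left(-40\right)} = \sqrt{- \frac{1}{29556} - -560} = \sqrt{- \frac{1}{29556} + 560} = \sqrt{\frac{16551359}{29556}} = \frac{\sqrt{13588665739}}{4926}$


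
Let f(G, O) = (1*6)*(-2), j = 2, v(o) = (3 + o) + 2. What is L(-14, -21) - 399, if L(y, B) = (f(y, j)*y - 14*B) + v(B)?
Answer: 47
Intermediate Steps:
v(o) = 5 + o
f(G, O) = -12 (f(G, O) = 6*(-2) = -12)
L(y, B) = 5 - 13*B - 12*y (L(y, B) = (-12*y - 14*B) + (5 + B) = (-14*B - 12*y) + (5 + B) = 5 - 13*B - 12*y)
L(-14, -21) - 399 = (5 - 13*(-21) - 12*(-14)) - 399 = (5 + 273 + 168) - 399 = 446 - 399 = 47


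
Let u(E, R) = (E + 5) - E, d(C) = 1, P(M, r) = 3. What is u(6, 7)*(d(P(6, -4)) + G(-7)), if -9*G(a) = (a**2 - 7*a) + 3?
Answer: -460/9 ≈ -51.111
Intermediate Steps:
u(E, R) = 5 (u(E, R) = (5 + E) - E = 5)
G(a) = -1/3 - a**2/9 + 7*a/9 (G(a) = -((a**2 - 7*a) + 3)/9 = -(3 + a**2 - 7*a)/9 = -1/3 - a**2/9 + 7*a/9)
u(6, 7)*(d(P(6, -4)) + G(-7)) = 5*(1 + (-1/3 - 1/9*(-7)**2 + (7/9)*(-7))) = 5*(1 + (-1/3 - 1/9*49 - 49/9)) = 5*(1 + (-1/3 - 49/9 - 49/9)) = 5*(1 - 101/9) = 5*(-92/9) = -460/9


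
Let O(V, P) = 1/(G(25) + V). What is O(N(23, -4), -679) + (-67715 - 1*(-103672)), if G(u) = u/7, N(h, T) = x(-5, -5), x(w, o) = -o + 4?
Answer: 3164223/88 ≈ 35957.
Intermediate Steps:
x(w, o) = 4 - o
N(h, T) = 9 (N(h, T) = 4 - 1*(-5) = 4 + 5 = 9)
G(u) = u/7 (G(u) = u*(⅐) = u/7)
O(V, P) = 1/(25/7 + V) (O(V, P) = 1/((⅐)*25 + V) = 1/(25/7 + V))
O(N(23, -4), -679) + (-67715 - 1*(-103672)) = 7/(25 + 7*9) + (-67715 - 1*(-103672)) = 7/(25 + 63) + (-67715 + 103672) = 7/88 + 35957 = 3164223/88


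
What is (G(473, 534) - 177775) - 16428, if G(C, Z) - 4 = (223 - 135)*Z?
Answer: -147207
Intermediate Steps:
G(C, Z) = 4 + 88*Z (G(C, Z) = 4 + (223 - 135)*Z = 4 + 88*Z)
(G(473, 534) - 177775) - 16428 = ((4 + 88*534) - 177775) - 16428 = ((4 + 46992) - 177775) - 16428 = (46996 - 177775) - 16428 = -130779 - 16428 = -147207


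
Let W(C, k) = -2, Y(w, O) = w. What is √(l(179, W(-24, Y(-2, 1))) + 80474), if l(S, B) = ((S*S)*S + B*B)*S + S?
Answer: 5*√41068282 ≈ 32042.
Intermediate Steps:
l(S, B) = S + S*(B² + S³) (l(S, B) = (S²*S + B²)*S + S = (S³ + B²)*S + S = (B² + S³)*S + S = S*(B² + S³) + S = S + S*(B² + S³))
√(l(179, W(-24, Y(-2, 1))) + 80474) = √(179*(1 + (-2)² + 179³) + 80474) = √(179*(1 + 4 + 5735339) + 80474) = √(179*5735344 + 80474) = √(1026626576 + 80474) = √1026707050 = 5*√41068282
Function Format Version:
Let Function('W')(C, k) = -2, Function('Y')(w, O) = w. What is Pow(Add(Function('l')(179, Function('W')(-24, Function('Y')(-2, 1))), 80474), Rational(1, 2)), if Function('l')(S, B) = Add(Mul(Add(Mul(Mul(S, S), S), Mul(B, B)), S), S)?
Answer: Mul(5, Pow(41068282, Rational(1, 2))) ≈ 32042.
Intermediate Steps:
Function('l')(S, B) = Add(S, Mul(S, Add(Pow(B, 2), Pow(S, 3)))) (Function('l')(S, B) = Add(Mul(Add(Mul(Pow(S, 2), S), Pow(B, 2)), S), S) = Add(Mul(Add(Pow(S, 3), Pow(B, 2)), S), S) = Add(Mul(Add(Pow(B, 2), Pow(S, 3)), S), S) = Add(Mul(S, Add(Pow(B, 2), Pow(S, 3))), S) = Add(S, Mul(S, Add(Pow(B, 2), Pow(S, 3)))))
Pow(Add(Function('l')(179, Function('W')(-24, Function('Y')(-2, 1))), 80474), Rational(1, 2)) = Pow(Add(Mul(179, Add(1, Pow(-2, 2), Pow(179, 3))), 80474), Rational(1, 2)) = Pow(Add(Mul(179, Add(1, 4, 5735339)), 80474), Rational(1, 2)) = Pow(Add(Mul(179, 5735344), 80474), Rational(1, 2)) = Pow(Add(1026626576, 80474), Rational(1, 2)) = Pow(1026707050, Rational(1, 2)) = Mul(5, Pow(41068282, Rational(1, 2)))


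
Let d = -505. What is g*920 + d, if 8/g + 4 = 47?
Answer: -14355/43 ≈ -333.84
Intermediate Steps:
g = 8/43 (g = 8/(-4 + 47) = 8/43 ≈ 0.18605)
g*920 + d = (8/43)*920 - 505 = 7360/43 - 505 = -14355/43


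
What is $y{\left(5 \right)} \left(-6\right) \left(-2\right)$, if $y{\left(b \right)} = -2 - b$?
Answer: $-84$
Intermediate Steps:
$y{\left(5 \right)} \left(-6\right) \left(-2\right) = \left(-2 - 5\right) \left(-6\right) \left(-2\right) = \left(-7\right) \left(-6\right) \left(-2\right) = 42 \left(-2\right) = -84$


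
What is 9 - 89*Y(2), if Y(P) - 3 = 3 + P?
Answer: -703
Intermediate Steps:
Y(P) = 6 + P (Y(P) = 3 + (3 + P) = 6 + P)
9 - 89*Y(2) = 9 - 89*(6 + 2) = 9 - 89*8 = 9 - 712 = -703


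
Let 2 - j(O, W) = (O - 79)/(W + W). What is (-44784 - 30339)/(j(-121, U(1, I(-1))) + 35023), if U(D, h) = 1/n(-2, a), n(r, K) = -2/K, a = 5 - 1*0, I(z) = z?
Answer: -75123/34985 ≈ -2.1473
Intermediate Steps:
a = 5 (a = 5 + 0 = 5)
U(D, h) = -5/2 (U(D, h) = 1/(-2/5) = 1/(-2*⅕) = 1/(-⅖) = -5/2)
j(O, W) = 2 - (-79 + O)/(2*W) (j(O, W) = 2 - (O - 79)/(W + W) = 2 - (-79 + O)/(2*W))
(-44784 - 30339)/(j(-121, U(1, I(-1))) + 35023) = (-44784 - 30339)/((79 - 1*(-121) + 4*(-5/2))/(2*(-5/2)) + 35023) = -75123/((½)*(-⅖)*(79 + 121 - 10) + 35023) = -75123/((½)*(-⅖)*190 + 35023) = -75123/(-38 + 35023) = -75123/34985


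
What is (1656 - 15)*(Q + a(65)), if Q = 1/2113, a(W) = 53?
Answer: 183775590/2113 ≈ 86974.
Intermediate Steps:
Q = 1/2113 ≈ 0.00047326
(1656 - 15)*(Q + a(65)) = (1656 - 15)*(1/2113 + 53) = 1641*(111990/2113) = 183775590/2113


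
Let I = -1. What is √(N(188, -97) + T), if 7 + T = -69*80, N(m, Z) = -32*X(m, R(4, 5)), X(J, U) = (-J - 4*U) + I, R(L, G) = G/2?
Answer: 29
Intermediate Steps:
R(L, G) = G/2 (R(L, G) = G*(½) = G/2)
X(J, U) = -1 - J - 4*U (X(J, U) = (-J - 4*U) - 1 = -1 - J - 4*U)
N(m, Z) = 352 + 32*m (N(m, Z) = -32*(-1 - m - 2*5) = -32*(-1 - m - 4*5/2) = -32*(-1 - m - 10) = -32*(-11 - m) = 352 + 32*m)
T = -5527 (T = -7 - 69*80 = -7 - 5520 = -5527)
√(N(188, -97) + T) = √((352 + 32*188) - 5527) = √((352 + 6016) - 5527) = √(6368 - 5527) = √841 = 29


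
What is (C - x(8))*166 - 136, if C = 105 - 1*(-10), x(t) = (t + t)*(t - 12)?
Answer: 29578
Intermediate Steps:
x(t) = 2*t*(-12 + t) (x(t) = (2*t)*(-12 + t) = 2*t*(-12 + t))
C = 115 (C = 105 + 10 = 115)
(C - x(8))*166 - 136 = (115 - 2*8*(-12 + 8))*166 - 136 = (115 - 2*8*(-4))*166 - 136 = (115 - 1*(-64))*166 - 136 = (115 + 64)*166 - 136 = 179*166 - 136 = 29714 - 136 = 29578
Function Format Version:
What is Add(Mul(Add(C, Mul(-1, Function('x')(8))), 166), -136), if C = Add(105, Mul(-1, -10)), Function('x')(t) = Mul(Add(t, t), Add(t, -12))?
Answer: 29578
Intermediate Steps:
Function('x')(t) = Mul(2, t, Add(-12, t)) (Function('x')(t) = Mul(Mul(2, t), Add(-12, t)) = Mul(2, t, Add(-12, t)))
C = 115 (C = Add(105, 10) = 115)
Add(Mul(Add(C, Mul(-1, Function('x')(8))), 166), -136) = Add(Mul(Add(115, Mul(-1, Mul(2, 8, Add(-12, 8)))), 166), -136) = Add(Mul(Add(115, Mul(-1, Mul(2, 8, -4))), 166), -136) = Add(Mul(Add(115, Mul(-1, -64)), 166), -136) = Add(Mul(Add(115, 64), 166), -136) = Add(Mul(179, 166), -136) = Add(29714, -136) = 29578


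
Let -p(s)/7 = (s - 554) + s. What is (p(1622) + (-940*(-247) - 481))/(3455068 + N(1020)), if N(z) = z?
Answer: 212869/3456088 ≈ 0.061592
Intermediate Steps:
p(s) = 3878 - 14*s (p(s) = -7*((s - 554) + s) = -7*((-554 + s) + s) = -7*(-554 + 2*s) = 3878 - 14*s)
(p(1622) + (-940*(-247) - 481))/(3455068 + N(1020)) = ((3878 - 14*1622) + (-940*(-247) - 481))/(3455068 + 1020) = ((3878 - 22708) + (232180 - 481))/3456088 = (-18830 + 231699)*(1/3456088) = 212869*(1/3456088) = 212869/3456088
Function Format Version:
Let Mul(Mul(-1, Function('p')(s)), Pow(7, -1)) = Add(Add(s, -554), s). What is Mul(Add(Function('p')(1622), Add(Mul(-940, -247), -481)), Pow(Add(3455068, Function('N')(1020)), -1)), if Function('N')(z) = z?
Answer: Rational(212869, 3456088) ≈ 0.061592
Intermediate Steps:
Function('p')(s) = Add(3878, Mul(-14, s)) (Function('p')(s) = Mul(-7, Add(Add(s, -554), s)) = Mul(-7, Add(Add(-554, s), s)) = Mul(-7, Add(-554, Mul(2, s))) = Add(3878, Mul(-14, s)))
Mul(Add(Function('p')(1622), Add(Mul(-940, -247), -481)), Pow(Add(3455068, Function('N')(1020)), -1)) = Mul(Add(Add(3878, Mul(-14, 1622)), Add(Mul(-940, -247), -481)), Pow(Add(3455068, 1020), -1)) = Mul(Add(Add(3878, -22708), Add(232180, -481)), Pow(3456088, -1)) = Mul(Add(-18830, 231699), Rational(1, 3456088)) = Mul(212869, Rational(1, 3456088)) = Rational(212869, 3456088)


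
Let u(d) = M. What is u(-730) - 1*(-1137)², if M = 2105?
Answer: -1290664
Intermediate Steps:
u(d) = 2105
u(-730) - 1*(-1137)² = 2105 - 1*(-1137)² = 2105 - 1*1292769 = 2105 - 1292769 = -1290664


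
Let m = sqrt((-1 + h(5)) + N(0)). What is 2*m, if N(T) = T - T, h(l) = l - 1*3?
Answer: 2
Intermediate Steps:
h(l) = -3 + l (h(l) = l - 3 = -3 + l)
N(T) = 0
m = 1 (m = sqrt((-1 + (-3 + 5)) + 0) = sqrt((-1 + 2) + 0) = sqrt(1 + 0) = sqrt(1) = 1)
2*m = 2*1 = 2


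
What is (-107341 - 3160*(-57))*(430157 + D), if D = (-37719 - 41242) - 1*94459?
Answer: 18685062123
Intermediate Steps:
D = -173420 (D = -78961 - 94459 = -173420)
(-107341 - 3160*(-57))*(430157 + D) = (-107341 - 3160*(-57))*(430157 - 173420) = (-107341 + 180120)*256737 = 72779*256737 = 18685062123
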